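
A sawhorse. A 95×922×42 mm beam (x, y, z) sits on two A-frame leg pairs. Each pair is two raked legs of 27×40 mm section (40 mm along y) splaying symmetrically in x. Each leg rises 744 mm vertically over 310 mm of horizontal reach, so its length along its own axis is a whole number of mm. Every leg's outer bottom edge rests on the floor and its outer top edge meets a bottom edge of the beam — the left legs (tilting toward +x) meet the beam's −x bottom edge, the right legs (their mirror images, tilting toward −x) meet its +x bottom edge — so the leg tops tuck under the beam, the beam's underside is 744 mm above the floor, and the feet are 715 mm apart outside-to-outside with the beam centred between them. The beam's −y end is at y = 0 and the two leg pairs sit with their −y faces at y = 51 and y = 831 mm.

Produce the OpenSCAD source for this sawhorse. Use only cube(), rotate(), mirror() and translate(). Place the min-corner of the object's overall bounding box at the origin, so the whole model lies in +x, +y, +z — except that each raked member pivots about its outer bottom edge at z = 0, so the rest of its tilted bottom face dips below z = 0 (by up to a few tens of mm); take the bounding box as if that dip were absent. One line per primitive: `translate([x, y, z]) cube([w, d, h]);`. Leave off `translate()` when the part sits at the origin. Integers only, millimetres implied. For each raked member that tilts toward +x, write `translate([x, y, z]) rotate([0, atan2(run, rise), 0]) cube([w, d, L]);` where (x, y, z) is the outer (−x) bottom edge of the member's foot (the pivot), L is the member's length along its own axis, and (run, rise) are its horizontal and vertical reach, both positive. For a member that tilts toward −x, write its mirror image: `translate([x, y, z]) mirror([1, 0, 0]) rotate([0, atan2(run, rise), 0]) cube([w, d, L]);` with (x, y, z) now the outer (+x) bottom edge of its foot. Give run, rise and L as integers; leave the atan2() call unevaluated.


translate([310, 0, 744]) cube([95, 922, 42]);
translate([0, 51, 0]) rotate([0, atan2(310, 744), 0]) cube([27, 40, 806]);
translate([715, 51, 0]) mirror([1, 0, 0]) rotate([0, atan2(310, 744), 0]) cube([27, 40, 806]);
translate([0, 831, 0]) rotate([0, atan2(310, 744), 0]) cube([27, 40, 806]);
translate([715, 831, 0]) mirror([1, 0, 0]) rotate([0, atan2(310, 744), 0]) cube([27, 40, 806]);


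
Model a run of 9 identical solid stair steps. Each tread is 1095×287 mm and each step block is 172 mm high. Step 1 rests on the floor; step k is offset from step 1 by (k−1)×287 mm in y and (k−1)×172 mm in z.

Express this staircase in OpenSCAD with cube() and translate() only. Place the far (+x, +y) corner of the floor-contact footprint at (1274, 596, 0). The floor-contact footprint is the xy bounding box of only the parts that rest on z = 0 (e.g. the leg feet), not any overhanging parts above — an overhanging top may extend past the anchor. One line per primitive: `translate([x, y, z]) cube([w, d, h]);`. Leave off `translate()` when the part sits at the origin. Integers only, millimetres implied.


translate([179, 309, 0]) cube([1095, 287, 172]);
translate([179, 596, 172]) cube([1095, 287, 172]);
translate([179, 883, 344]) cube([1095, 287, 172]);
translate([179, 1170, 516]) cube([1095, 287, 172]);
translate([179, 1457, 688]) cube([1095, 287, 172]);
translate([179, 1744, 860]) cube([1095, 287, 172]);
translate([179, 2031, 1032]) cube([1095, 287, 172]);
translate([179, 2318, 1204]) cube([1095, 287, 172]);
translate([179, 2605, 1376]) cube([1095, 287, 172]);


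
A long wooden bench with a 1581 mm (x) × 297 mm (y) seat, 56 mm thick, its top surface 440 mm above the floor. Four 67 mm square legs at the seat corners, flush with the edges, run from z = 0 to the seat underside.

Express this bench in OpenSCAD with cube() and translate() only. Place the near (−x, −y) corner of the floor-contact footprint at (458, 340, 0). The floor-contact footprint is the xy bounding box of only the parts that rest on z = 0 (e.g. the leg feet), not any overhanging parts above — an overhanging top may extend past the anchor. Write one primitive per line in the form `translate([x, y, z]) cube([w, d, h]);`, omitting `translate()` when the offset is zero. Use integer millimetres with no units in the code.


translate([458, 340, 384]) cube([1581, 297, 56]);
translate([458, 340, 0]) cube([67, 67, 384]);
translate([458, 570, 0]) cube([67, 67, 384]);
translate([1972, 340, 0]) cube([67, 67, 384]);
translate([1972, 570, 0]) cube([67, 67, 384]);


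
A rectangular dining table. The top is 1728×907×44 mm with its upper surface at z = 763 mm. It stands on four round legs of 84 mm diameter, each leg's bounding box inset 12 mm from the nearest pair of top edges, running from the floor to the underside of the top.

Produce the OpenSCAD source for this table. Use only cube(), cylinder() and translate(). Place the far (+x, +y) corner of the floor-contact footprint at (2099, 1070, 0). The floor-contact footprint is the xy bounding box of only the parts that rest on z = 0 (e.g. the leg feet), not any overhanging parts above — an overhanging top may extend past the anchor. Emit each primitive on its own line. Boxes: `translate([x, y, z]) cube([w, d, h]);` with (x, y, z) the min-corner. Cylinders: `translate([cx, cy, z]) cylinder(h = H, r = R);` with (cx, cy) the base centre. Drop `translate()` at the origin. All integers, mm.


translate([383, 175, 719]) cube([1728, 907, 44]);
translate([437, 229, 0]) cylinder(h = 719, r = 42);
translate([2057, 229, 0]) cylinder(h = 719, r = 42);
translate([437, 1028, 0]) cylinder(h = 719, r = 42);
translate([2057, 1028, 0]) cylinder(h = 719, r = 42);


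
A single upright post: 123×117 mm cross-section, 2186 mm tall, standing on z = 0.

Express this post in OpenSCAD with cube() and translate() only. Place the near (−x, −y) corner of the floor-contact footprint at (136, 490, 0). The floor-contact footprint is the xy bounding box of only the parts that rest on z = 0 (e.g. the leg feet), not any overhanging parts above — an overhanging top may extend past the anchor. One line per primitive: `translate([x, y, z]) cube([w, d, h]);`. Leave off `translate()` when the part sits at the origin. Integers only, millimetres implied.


translate([136, 490, 0]) cube([123, 117, 2186]);


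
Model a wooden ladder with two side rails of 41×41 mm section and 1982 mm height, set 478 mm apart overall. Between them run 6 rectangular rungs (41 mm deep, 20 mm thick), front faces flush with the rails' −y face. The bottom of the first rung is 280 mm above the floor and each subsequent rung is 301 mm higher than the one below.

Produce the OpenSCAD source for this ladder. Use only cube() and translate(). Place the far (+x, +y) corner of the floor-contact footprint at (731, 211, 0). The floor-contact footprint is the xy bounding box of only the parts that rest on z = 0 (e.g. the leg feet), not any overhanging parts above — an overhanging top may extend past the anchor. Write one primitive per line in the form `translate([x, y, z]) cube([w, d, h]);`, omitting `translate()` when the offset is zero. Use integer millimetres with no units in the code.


translate([253, 170, 0]) cube([41, 41, 1982]);
translate([690, 170, 0]) cube([41, 41, 1982]);
translate([294, 170, 280]) cube([396, 41, 20]);
translate([294, 170, 581]) cube([396, 41, 20]);
translate([294, 170, 882]) cube([396, 41, 20]);
translate([294, 170, 1183]) cube([396, 41, 20]);
translate([294, 170, 1484]) cube([396, 41, 20]);
translate([294, 170, 1785]) cube([396, 41, 20]);


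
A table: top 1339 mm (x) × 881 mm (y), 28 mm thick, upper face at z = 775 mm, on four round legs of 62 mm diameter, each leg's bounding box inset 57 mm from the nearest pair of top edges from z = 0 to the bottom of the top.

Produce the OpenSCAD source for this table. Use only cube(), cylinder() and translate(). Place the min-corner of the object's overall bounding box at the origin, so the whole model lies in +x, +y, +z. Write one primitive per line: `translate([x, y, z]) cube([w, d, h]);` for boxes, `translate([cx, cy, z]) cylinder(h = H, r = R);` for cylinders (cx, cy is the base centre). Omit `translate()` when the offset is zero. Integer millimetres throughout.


translate([0, 0, 747]) cube([1339, 881, 28]);
translate([88, 88, 0]) cylinder(h = 747, r = 31);
translate([1251, 88, 0]) cylinder(h = 747, r = 31);
translate([88, 793, 0]) cylinder(h = 747, r = 31);
translate([1251, 793, 0]) cylinder(h = 747, r = 31);


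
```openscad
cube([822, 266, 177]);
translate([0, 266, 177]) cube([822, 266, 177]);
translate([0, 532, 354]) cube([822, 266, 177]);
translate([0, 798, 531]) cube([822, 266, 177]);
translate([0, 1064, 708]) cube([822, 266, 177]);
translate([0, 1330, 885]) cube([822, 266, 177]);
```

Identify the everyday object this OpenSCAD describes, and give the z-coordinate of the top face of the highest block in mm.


A staircase. The total rise is 1062 mm.

6 identical blocks, each offset up and back from the previous — a staircase. Each step is 177 mm tall and there are 6 of them, so the total rise is 6 × 177 = 1062 mm.


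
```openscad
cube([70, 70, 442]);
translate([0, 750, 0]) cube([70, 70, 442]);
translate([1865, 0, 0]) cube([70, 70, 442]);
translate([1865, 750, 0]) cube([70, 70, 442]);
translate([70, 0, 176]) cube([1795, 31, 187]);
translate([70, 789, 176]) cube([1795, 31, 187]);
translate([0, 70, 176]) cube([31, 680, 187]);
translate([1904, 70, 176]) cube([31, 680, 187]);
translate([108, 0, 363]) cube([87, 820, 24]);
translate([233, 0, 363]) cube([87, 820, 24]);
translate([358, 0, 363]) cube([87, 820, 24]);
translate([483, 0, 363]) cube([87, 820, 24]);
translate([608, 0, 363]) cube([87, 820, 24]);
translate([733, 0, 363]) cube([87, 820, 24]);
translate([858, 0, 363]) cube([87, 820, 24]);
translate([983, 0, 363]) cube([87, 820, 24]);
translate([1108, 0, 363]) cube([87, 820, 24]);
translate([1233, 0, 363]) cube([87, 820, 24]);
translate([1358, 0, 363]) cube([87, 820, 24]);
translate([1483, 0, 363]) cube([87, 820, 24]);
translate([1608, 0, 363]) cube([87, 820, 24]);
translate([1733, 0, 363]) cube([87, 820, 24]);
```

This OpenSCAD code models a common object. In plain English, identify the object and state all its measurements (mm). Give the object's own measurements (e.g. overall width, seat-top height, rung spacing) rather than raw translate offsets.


A bed frame 1935 mm long (x) by 820 mm wide (y). Four 70×70 mm corner posts, 442 mm tall, at the corners of the footprint. Four rails of 31 mm thickness and 187 mm height run between adjacent posts with their undersides at z = 176 mm, their outer faces flush with the outside of the frame (the two x-running rails run between the posts' inner faces; the two y-running rails run between the posts' inner faces). 14 slats, each 87 mm wide (x) and 24 mm thick, lie across the top of the two x-running rails, running the full 820 mm width of the frame in y; along x they sit between the end posts with a 38 mm gap after the −x posts and between neighbouring slats, leaving 45 mm before the +x posts.


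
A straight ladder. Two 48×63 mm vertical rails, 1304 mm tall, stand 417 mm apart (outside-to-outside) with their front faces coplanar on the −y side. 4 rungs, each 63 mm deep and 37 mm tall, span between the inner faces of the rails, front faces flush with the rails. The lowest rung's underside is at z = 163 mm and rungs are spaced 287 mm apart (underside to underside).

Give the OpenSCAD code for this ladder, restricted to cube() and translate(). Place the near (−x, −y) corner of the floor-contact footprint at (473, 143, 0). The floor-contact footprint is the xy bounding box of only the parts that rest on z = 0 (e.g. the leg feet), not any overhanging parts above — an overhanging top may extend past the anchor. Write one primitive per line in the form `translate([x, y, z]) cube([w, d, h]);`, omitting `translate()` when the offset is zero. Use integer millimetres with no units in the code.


translate([473, 143, 0]) cube([48, 63, 1304]);
translate([842, 143, 0]) cube([48, 63, 1304]);
translate([521, 143, 163]) cube([321, 63, 37]);
translate([521, 143, 450]) cube([321, 63, 37]);
translate([521, 143, 737]) cube([321, 63, 37]);
translate([521, 143, 1024]) cube([321, 63, 37]);


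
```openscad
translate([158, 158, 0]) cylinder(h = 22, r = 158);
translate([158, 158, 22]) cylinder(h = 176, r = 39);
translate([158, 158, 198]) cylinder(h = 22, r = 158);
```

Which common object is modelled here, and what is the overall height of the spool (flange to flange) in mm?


A spool. The overall height is 220 mm.

Three coaxial cylinders, large–small–large — a spool. Two 22 mm flanges and a 176 mm core give 22 + 176 + 22 = 220 mm.


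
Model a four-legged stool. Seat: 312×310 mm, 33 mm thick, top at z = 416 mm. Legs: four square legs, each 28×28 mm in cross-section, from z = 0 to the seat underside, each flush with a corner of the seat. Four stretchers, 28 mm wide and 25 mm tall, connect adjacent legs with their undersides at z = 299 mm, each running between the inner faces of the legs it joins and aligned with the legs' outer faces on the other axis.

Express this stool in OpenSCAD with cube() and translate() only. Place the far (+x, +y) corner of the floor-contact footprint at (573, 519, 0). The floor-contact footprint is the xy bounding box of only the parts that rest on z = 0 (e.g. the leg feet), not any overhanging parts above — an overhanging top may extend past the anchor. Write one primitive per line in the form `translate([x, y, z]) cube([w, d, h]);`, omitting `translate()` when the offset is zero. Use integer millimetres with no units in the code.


translate([261, 209, 383]) cube([312, 310, 33]);
translate([261, 209, 0]) cube([28, 28, 383]);
translate([545, 209, 0]) cube([28, 28, 383]);
translate([261, 491, 0]) cube([28, 28, 383]);
translate([545, 491, 0]) cube([28, 28, 383]);
translate([289, 209, 299]) cube([256, 28, 25]);
translate([289, 491, 299]) cube([256, 28, 25]);
translate([261, 237, 299]) cube([28, 254, 25]);
translate([545, 237, 299]) cube([28, 254, 25]);


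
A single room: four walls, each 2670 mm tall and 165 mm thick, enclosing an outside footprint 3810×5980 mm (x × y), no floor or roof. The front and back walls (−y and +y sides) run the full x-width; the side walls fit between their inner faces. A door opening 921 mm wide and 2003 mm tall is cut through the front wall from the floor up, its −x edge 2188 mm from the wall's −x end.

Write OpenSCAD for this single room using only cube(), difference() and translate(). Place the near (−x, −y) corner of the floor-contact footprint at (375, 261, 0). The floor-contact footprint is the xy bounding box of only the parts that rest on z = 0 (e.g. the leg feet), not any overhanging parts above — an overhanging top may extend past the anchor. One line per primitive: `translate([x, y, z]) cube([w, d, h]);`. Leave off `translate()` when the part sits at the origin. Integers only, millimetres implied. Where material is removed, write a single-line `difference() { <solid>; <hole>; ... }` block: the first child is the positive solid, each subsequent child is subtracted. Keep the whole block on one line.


difference() { translate([375, 261, 0]) cube([3810, 165, 2670]); translate([2563, 261, 0]) cube([921, 165, 2003]); }
translate([375, 6076, 0]) cube([3810, 165, 2670]);
translate([375, 426, 0]) cube([165, 5650, 2670]);
translate([4020, 426, 0]) cube([165, 5650, 2670]);


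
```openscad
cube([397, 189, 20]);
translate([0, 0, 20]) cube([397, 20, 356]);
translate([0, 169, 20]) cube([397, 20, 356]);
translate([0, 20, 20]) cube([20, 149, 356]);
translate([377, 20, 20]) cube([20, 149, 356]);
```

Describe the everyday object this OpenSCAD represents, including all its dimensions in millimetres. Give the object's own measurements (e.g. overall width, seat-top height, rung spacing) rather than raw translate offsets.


An open-topped rectangular box: outside dimensions 397×189×376 mm, with a uniform wall and base thickness of 20 mm. The base is a full 397×189 slab on the floor; four walls sit on top of the base. The front and back walls (the −y and +y sides) span the full width; the two side walls fit between them.


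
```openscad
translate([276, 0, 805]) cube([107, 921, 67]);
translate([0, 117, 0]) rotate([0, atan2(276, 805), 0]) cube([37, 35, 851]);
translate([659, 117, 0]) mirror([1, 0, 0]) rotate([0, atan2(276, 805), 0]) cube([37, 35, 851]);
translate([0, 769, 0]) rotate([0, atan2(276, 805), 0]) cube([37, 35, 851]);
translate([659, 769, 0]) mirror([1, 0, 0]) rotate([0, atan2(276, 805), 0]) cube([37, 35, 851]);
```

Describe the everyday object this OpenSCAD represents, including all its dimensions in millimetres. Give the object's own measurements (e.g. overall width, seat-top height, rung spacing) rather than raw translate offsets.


A sawhorse. A 107×921×67 mm beam (x, y, z) sits on two A-frame leg pairs. Each pair is two raked legs of 37×35 mm section (35 mm along y) splaying symmetrically in x. Each leg rises 805 mm vertically over 276 mm of horizontal reach and is 851 mm long along its own axis. Every leg's outer bottom edge rests on the floor and its outer top edge meets a bottom edge of the beam — the left legs (tilting toward +x) meet the beam's −x bottom edge, the right legs (their mirror images, tilting toward −x) meet its +x bottom edge — so the leg tops tuck under the beam, the beam's underside is 805 mm above the floor, and the feet are 659 mm apart outside-to-outside with the beam centred between them. The two leg pairs are set in 117 mm from either end of the beam.


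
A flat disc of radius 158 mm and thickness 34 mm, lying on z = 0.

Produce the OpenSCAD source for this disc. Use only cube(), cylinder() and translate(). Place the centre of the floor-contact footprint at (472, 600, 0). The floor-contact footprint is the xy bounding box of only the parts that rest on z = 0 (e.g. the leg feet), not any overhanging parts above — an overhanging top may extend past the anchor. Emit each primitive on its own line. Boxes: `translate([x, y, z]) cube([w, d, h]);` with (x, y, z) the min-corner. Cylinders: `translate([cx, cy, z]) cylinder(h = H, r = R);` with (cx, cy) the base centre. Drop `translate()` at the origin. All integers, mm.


translate([472, 600, 0]) cylinder(h = 34, r = 158);


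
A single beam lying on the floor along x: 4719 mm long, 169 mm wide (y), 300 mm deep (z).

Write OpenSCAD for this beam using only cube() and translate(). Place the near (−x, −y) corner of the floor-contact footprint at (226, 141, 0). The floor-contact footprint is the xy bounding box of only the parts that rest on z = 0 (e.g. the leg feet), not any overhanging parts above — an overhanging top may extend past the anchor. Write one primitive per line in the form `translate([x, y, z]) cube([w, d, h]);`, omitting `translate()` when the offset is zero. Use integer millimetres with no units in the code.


translate([226, 141, 0]) cube([4719, 169, 300]);


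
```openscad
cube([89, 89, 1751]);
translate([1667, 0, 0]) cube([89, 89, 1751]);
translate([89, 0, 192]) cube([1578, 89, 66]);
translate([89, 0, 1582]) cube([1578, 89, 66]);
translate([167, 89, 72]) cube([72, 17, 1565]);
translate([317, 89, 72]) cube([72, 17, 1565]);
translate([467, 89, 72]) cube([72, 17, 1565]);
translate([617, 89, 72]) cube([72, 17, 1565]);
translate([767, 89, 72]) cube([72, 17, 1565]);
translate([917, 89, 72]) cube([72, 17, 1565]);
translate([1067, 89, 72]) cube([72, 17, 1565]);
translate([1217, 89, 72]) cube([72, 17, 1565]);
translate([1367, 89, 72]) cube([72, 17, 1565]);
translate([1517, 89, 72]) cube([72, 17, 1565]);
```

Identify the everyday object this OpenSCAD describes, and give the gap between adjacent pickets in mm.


A fence section. The picket gap is 78 mm.

Two posts, two rails, 10 pickets — a fence section. Span 1578 mm holds 10 pickets of 72 mm with 11 equal gaps: ⌊(1578 − 10·72) / 11⌋ = 78 mm.


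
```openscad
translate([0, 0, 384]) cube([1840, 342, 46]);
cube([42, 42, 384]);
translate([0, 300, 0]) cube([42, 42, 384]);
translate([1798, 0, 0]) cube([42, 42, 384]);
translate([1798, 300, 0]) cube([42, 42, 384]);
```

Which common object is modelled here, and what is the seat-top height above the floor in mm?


A bench. The seat-top height is 430 mm.

A long slab on four corner posts — a bench. The slab sits at z = 384 with thickness 46, so the top is 384 + 46 = 430 mm.


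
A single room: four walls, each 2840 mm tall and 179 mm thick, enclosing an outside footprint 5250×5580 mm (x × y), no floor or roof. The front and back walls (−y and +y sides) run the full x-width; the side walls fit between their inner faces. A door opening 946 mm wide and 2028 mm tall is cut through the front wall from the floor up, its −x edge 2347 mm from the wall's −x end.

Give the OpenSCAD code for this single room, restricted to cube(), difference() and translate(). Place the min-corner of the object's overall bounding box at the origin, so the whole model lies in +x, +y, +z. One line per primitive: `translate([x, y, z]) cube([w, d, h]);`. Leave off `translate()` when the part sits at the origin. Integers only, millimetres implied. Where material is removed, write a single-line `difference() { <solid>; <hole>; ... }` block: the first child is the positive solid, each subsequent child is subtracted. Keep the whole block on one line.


difference() { cube([5250, 179, 2840]); translate([2347, 0, 0]) cube([946, 179, 2028]); }
translate([0, 5401, 0]) cube([5250, 179, 2840]);
translate([0, 179, 0]) cube([179, 5222, 2840]);
translate([5071, 179, 0]) cube([179, 5222, 2840]);


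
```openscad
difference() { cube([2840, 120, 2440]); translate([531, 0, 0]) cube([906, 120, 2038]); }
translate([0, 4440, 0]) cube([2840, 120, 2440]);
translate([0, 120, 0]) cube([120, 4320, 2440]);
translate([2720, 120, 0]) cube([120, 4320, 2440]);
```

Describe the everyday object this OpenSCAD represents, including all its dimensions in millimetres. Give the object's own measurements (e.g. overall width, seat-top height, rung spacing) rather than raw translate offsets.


A single room: four walls, each 2440 mm tall and 120 mm thick, enclosing an outside footprint 2840×4560 mm (x × y), no floor or roof. The front and back walls (−y and +y sides) run the full x-width; the side walls fit between their inner faces. A door opening 906 mm wide and 2038 mm tall is cut through the front wall from the floor up, its −x edge 531 mm from the wall's −x end.


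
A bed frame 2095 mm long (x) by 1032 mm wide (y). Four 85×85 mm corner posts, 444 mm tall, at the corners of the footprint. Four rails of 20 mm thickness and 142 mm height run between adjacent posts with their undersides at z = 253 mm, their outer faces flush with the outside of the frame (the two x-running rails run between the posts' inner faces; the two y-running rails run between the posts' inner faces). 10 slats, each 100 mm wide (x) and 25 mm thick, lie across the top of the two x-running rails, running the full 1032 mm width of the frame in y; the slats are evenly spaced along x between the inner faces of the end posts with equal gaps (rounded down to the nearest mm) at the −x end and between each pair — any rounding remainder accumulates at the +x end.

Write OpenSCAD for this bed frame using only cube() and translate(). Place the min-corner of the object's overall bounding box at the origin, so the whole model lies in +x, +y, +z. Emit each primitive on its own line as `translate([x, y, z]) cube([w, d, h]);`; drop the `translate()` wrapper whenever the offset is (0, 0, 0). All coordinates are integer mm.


cube([85, 85, 444]);
translate([0, 947, 0]) cube([85, 85, 444]);
translate([2010, 0, 0]) cube([85, 85, 444]);
translate([2010, 947, 0]) cube([85, 85, 444]);
translate([85, 0, 253]) cube([1925, 20, 142]);
translate([85, 1012, 253]) cube([1925, 20, 142]);
translate([0, 85, 253]) cube([20, 862, 142]);
translate([2075, 85, 253]) cube([20, 862, 142]);
translate([169, 0, 395]) cube([100, 1032, 25]);
translate([353, 0, 395]) cube([100, 1032, 25]);
translate([537, 0, 395]) cube([100, 1032, 25]);
translate([721, 0, 395]) cube([100, 1032, 25]);
translate([905, 0, 395]) cube([100, 1032, 25]);
translate([1089, 0, 395]) cube([100, 1032, 25]);
translate([1273, 0, 395]) cube([100, 1032, 25]);
translate([1457, 0, 395]) cube([100, 1032, 25]);
translate([1641, 0, 395]) cube([100, 1032, 25]);
translate([1825, 0, 395]) cube([100, 1032, 25]);


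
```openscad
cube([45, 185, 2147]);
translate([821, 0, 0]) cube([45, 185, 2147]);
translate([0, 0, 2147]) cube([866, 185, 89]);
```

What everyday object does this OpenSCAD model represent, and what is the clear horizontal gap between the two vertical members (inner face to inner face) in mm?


A door frame. The clear opening width is 776 mm.

Two 2147 mm tall posts with a header on top — a door frame. The left jamb is 45 mm wide at x = 0; the right jamb starts at x = 821. The clear opening is 821 − 45 = 776 mm.


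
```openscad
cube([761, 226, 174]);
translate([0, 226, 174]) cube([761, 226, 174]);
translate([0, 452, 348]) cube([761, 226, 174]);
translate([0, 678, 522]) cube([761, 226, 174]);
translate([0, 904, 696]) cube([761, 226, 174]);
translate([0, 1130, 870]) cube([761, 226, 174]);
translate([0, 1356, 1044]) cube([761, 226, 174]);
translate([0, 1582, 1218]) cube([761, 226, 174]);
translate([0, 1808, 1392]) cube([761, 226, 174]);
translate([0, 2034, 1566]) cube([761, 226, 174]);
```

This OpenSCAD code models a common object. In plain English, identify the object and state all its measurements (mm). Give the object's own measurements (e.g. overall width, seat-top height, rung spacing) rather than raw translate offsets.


A straight staircase of 10 solid steps. Each step is 761 mm wide (x), 226 mm deep (y, the going) and 174 mm tall (the rise). The first step rests on the floor; each subsequent step sits one going further in +y and one rise higher in +z, directly behind and above the previous step with no overlap.


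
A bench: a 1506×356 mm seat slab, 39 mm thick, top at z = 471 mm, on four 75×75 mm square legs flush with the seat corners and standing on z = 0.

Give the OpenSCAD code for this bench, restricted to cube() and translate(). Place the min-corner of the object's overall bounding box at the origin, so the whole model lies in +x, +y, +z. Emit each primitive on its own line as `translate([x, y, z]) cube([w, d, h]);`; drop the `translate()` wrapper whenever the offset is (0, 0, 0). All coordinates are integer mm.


translate([0, 0, 432]) cube([1506, 356, 39]);
cube([75, 75, 432]);
translate([0, 281, 0]) cube([75, 75, 432]);
translate([1431, 0, 0]) cube([75, 75, 432]);
translate([1431, 281, 0]) cube([75, 75, 432]);


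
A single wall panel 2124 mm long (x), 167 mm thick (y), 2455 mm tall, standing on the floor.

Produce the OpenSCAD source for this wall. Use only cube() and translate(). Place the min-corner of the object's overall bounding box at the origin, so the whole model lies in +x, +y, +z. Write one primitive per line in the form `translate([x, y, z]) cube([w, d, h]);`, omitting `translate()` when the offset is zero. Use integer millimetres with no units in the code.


cube([2124, 167, 2455]);


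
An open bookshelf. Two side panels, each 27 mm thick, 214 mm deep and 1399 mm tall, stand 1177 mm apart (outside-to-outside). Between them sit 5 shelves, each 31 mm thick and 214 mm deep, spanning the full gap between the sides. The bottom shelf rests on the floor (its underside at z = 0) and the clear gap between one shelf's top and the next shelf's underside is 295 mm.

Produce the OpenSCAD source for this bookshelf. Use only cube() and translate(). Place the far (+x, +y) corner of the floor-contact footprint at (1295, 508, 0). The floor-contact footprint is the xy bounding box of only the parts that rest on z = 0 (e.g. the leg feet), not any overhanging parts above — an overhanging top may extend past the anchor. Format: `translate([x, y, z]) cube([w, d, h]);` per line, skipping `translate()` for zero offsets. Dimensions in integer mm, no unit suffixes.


translate([118, 294, 0]) cube([27, 214, 1399]);
translate([1268, 294, 0]) cube([27, 214, 1399]);
translate([145, 294, 0]) cube([1123, 214, 31]);
translate([145, 294, 326]) cube([1123, 214, 31]);
translate([145, 294, 652]) cube([1123, 214, 31]);
translate([145, 294, 978]) cube([1123, 214, 31]);
translate([145, 294, 1304]) cube([1123, 214, 31]);


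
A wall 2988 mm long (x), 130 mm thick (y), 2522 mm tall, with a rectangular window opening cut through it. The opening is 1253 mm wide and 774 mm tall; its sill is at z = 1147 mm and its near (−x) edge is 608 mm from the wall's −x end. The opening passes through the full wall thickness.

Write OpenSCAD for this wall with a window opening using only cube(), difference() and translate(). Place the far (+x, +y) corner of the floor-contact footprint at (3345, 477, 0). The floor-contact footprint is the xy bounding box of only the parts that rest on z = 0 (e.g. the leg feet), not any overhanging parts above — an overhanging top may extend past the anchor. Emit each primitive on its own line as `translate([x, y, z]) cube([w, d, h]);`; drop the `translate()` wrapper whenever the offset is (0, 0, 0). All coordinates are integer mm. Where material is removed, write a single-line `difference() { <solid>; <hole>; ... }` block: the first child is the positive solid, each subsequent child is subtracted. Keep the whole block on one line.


difference() { translate([357, 347, 0]) cube([2988, 130, 2522]); translate([965, 347, 1147]) cube([1253, 130, 774]); }


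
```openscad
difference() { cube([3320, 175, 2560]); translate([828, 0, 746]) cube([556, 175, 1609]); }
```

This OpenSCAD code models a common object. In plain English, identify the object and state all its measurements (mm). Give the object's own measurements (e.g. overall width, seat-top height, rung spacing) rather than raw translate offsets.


A wall 3320 mm long (x), 175 mm thick (y), 2560 mm tall, with a rectangular window opening cut through it. The opening is 556 mm wide and 1609 mm tall; its sill is at z = 746 mm and its near (−x) edge is 828 mm from the wall's −x end. The opening passes through the full wall thickness.


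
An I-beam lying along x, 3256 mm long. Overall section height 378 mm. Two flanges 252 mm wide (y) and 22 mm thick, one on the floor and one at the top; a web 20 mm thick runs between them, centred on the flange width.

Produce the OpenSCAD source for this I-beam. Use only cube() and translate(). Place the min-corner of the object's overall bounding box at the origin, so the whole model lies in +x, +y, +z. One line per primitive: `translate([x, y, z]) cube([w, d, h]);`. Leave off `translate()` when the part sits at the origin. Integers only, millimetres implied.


cube([3256, 252, 22]);
translate([0, 116, 22]) cube([3256, 20, 334]);
translate([0, 0, 356]) cube([3256, 252, 22]);


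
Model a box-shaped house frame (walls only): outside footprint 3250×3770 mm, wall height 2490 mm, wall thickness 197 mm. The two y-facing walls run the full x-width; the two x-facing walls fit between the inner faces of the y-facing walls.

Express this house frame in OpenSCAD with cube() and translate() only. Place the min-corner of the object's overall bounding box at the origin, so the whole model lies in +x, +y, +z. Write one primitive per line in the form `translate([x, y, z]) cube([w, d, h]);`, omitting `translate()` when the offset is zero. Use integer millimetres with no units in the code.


cube([3250, 197, 2490]);
translate([0, 3573, 0]) cube([3250, 197, 2490]);
translate([0, 197, 0]) cube([197, 3376, 2490]);
translate([3053, 197, 0]) cube([197, 3376, 2490]);


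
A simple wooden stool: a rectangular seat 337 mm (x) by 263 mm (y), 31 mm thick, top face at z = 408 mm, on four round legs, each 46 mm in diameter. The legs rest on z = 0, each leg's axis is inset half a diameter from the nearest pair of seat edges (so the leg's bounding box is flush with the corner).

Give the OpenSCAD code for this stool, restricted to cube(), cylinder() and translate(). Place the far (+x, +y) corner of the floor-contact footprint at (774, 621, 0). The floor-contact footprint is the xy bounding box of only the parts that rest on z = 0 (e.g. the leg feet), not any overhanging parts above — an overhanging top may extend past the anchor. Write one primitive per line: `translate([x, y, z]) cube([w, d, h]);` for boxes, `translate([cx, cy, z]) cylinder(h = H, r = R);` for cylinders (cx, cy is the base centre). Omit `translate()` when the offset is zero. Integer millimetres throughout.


translate([437, 358, 377]) cube([337, 263, 31]);
translate([460, 381, 0]) cylinder(h = 377, r = 23);
translate([751, 381, 0]) cylinder(h = 377, r = 23);
translate([460, 598, 0]) cylinder(h = 377, r = 23);
translate([751, 598, 0]) cylinder(h = 377, r = 23);


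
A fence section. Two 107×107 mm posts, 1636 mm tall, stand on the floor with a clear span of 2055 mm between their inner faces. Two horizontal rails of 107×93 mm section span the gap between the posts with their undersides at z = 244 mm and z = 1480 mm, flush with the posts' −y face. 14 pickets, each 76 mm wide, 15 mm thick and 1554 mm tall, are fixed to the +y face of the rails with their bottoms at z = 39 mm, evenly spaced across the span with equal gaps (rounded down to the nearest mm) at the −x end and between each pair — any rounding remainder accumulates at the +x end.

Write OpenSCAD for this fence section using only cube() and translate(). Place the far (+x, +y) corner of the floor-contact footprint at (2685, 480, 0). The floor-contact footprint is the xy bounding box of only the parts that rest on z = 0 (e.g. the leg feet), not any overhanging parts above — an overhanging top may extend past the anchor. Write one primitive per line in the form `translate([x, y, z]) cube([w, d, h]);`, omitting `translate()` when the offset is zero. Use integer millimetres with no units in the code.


translate([416, 373, 0]) cube([107, 107, 1636]);
translate([2578, 373, 0]) cube([107, 107, 1636]);
translate([523, 373, 244]) cube([2055, 107, 93]);
translate([523, 373, 1480]) cube([2055, 107, 93]);
translate([589, 480, 39]) cube([76, 15, 1554]);
translate([731, 480, 39]) cube([76, 15, 1554]);
translate([873, 480, 39]) cube([76, 15, 1554]);
translate([1015, 480, 39]) cube([76, 15, 1554]);
translate([1157, 480, 39]) cube([76, 15, 1554]);
translate([1299, 480, 39]) cube([76, 15, 1554]);
translate([1441, 480, 39]) cube([76, 15, 1554]);
translate([1583, 480, 39]) cube([76, 15, 1554]);
translate([1725, 480, 39]) cube([76, 15, 1554]);
translate([1867, 480, 39]) cube([76, 15, 1554]);
translate([2009, 480, 39]) cube([76, 15, 1554]);
translate([2151, 480, 39]) cube([76, 15, 1554]);
translate([2293, 480, 39]) cube([76, 15, 1554]);
translate([2435, 480, 39]) cube([76, 15, 1554]);


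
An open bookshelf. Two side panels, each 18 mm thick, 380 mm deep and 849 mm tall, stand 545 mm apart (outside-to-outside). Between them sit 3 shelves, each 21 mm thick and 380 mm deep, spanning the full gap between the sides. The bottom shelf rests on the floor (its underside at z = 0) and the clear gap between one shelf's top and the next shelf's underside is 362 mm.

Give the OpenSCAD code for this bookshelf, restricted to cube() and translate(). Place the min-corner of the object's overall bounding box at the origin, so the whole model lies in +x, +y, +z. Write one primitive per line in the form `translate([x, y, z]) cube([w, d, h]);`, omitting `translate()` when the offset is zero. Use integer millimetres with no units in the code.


cube([18, 380, 849]);
translate([527, 0, 0]) cube([18, 380, 849]);
translate([18, 0, 0]) cube([509, 380, 21]);
translate([18, 0, 383]) cube([509, 380, 21]);
translate([18, 0, 766]) cube([509, 380, 21]);


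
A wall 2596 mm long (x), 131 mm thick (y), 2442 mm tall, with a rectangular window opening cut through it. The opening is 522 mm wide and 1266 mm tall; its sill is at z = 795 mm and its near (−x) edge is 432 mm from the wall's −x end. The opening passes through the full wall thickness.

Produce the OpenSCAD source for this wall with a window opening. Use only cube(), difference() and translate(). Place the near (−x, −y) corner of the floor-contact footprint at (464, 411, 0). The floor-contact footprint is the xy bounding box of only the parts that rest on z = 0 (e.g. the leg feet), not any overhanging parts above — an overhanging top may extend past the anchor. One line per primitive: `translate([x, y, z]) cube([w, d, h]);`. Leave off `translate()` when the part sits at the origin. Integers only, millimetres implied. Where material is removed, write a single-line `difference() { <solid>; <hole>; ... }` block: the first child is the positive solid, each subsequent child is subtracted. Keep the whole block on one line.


difference() { translate([464, 411, 0]) cube([2596, 131, 2442]); translate([896, 411, 795]) cube([522, 131, 1266]); }


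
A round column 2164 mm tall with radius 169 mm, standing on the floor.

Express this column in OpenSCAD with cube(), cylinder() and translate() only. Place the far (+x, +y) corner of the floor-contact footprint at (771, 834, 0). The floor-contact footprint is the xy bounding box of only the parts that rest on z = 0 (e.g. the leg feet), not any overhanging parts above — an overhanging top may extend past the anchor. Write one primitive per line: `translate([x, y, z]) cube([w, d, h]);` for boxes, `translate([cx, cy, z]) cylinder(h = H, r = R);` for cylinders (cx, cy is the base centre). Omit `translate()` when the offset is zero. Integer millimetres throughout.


translate([602, 665, 0]) cylinder(h = 2164, r = 169);


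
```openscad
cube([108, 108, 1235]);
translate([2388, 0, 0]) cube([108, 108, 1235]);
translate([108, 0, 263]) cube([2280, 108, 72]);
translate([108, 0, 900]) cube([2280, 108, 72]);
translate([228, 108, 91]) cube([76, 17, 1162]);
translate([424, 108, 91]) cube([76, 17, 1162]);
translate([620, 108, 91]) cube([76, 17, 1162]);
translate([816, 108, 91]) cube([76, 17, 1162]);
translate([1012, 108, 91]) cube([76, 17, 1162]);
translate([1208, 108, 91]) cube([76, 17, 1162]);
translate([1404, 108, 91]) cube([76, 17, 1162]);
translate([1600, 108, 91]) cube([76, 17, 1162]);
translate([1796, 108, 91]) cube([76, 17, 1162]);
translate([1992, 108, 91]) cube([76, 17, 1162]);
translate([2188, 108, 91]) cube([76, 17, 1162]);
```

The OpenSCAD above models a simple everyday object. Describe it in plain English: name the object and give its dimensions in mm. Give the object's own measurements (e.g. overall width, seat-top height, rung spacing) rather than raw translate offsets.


A fence section. Two 108×108 mm posts, 1235 mm tall, stand on the floor with a clear span of 2280 mm between their inner faces. Two horizontal rails of 108×72 mm section span the gap between the posts with their undersides at z = 263 mm and z = 900 mm, flush with the posts' −y face. 11 pickets, each 76 mm wide, 17 mm thick and 1162 mm tall, are fixed to the +y face of the rails with their bottoms at z = 91 mm, spaced across the span with a 120 mm gap after the −x post and between neighbouring pickets, with 124 mm left before the +x post.


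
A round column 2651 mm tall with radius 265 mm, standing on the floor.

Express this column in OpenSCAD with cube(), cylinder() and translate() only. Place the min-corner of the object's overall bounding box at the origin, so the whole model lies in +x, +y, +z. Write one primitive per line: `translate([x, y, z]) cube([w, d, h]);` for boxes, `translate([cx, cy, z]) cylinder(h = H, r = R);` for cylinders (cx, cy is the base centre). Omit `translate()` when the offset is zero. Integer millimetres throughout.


translate([265, 265, 0]) cylinder(h = 2651, r = 265);


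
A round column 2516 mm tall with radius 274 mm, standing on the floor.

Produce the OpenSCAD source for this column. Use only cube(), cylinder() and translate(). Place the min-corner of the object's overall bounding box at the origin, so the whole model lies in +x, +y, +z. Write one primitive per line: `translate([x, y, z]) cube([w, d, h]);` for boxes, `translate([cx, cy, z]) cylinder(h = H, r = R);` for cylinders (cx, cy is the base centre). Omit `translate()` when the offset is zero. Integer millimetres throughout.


translate([274, 274, 0]) cylinder(h = 2516, r = 274);
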